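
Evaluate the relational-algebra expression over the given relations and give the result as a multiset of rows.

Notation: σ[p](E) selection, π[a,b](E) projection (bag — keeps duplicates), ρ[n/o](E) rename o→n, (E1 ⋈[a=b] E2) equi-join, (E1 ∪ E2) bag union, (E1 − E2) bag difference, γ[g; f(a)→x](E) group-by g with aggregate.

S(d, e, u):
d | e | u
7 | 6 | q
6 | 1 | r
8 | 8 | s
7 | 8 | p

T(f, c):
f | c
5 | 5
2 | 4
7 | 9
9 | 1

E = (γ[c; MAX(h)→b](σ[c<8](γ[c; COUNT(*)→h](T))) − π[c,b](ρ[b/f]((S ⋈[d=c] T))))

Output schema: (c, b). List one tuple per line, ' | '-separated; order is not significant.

Subexpression sizes:
  T → 4
  γ[c; COUNT(*)→h](T) → 4
  σ[c<8](γ[c; COUNT(*)→h](T)) → 3
  γ[c; MAX(h)→b](σ[c<8](γ[c; COUNT(*)→h](T))) → 3
  S → 4
  T → 4
  (S ⋈[d=c] T) → 0
  ρ[b/f]((S ⋈[d=c] T)) → 0
  π[c,b](ρ[b/f]((S ⋈[d=c] T))) → 0
  (γ[c; MAX(h)→b](σ[c<8](γ[c; COUNT(*)→h](T))) − π[c,b](ρ[b/f]((S ⋈[d=c] T)))) → 3

== RESULT ==
c | b
1 | 1
4 | 1
5 | 1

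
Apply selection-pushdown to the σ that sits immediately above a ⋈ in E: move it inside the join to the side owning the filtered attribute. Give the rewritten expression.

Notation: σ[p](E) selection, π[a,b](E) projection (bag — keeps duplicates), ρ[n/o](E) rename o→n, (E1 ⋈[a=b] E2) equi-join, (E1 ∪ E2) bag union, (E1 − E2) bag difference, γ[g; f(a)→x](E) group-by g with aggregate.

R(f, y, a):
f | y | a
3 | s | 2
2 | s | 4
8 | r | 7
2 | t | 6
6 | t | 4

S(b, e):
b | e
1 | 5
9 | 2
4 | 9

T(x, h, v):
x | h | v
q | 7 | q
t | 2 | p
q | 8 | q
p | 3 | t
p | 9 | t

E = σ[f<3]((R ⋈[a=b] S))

σ filters on f, owned by the left side.
E' = (σ[f<3](R) ⋈[a=b] S)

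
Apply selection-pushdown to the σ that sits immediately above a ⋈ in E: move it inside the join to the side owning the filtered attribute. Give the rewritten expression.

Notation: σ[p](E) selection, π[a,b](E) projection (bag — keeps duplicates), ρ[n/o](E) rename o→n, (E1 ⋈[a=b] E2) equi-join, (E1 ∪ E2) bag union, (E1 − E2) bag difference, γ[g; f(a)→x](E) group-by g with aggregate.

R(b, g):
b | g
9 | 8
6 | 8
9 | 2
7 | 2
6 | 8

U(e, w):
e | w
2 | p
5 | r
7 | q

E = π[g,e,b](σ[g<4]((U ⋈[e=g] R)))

σ filters on g, owned by the right side.
E' = π[g,e,b]((U ⋈[e=g] σ[g<4](R)))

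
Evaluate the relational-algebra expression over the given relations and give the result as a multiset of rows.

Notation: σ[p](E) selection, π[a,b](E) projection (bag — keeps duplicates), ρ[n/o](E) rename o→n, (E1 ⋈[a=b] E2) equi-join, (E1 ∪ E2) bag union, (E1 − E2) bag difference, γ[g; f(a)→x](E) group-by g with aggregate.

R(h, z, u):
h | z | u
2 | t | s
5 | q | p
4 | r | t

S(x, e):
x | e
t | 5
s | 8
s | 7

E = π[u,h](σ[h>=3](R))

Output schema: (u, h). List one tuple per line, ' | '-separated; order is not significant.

Per-node cardinality:
  R → 3
  σ[h>=3](R) → 2
  π[u,h](σ[h>=3](R)) → 2

== RESULT ==
u | h
p | 5
t | 4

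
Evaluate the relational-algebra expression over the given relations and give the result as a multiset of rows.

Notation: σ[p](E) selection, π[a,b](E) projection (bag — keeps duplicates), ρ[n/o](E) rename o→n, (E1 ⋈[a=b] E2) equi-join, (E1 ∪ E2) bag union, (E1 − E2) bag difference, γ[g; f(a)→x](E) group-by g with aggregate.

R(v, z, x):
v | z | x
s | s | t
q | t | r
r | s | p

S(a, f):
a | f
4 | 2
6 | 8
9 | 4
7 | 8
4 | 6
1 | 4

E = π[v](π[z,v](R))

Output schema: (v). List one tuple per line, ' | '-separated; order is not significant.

Row counts bottom-up:
  R → 3
  π[z,v](R) → 3
  π[v](π[z,v](R)) → 3

== RESULT ==
v
q
r
s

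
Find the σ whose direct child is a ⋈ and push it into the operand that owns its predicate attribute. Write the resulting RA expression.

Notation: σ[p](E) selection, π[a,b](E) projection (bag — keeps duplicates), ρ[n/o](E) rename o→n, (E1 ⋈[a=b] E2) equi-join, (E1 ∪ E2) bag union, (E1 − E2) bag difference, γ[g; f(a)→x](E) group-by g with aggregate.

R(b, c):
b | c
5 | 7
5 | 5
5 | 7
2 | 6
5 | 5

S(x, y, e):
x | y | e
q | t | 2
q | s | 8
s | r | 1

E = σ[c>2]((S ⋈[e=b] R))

σ filters on c, owned by the right side.
E' = (S ⋈[e=b] σ[c>2](R))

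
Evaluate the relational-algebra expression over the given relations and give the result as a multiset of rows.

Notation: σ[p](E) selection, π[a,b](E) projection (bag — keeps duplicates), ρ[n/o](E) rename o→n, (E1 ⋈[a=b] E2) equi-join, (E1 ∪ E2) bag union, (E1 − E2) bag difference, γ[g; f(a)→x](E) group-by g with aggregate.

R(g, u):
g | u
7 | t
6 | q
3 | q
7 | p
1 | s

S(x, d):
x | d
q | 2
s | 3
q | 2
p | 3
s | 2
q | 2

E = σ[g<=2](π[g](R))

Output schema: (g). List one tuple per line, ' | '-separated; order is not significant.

Subexpression sizes:
  R → 5
  π[g](R) → 5
  σ[g<=2](π[g](R)) → 1

== RESULT ==
g
1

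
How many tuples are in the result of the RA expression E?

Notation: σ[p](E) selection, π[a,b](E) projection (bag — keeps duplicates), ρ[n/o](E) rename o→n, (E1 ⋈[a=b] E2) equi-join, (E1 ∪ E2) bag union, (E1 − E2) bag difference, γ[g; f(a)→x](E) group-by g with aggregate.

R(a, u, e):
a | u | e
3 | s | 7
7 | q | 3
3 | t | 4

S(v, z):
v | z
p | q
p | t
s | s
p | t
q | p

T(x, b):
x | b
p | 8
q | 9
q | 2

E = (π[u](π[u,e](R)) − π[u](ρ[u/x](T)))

Stepwise |·|:
  R → 3
  π[u,e](R) → 3
  π[u](π[u,e](R)) → 3
  T → 3
  ρ[u/x](T) → 3
  π[u](ρ[u/x](T)) → 3
  (π[u](π[u,e](R)) − π[u](ρ[u/x](T))) → 2

|E| = 2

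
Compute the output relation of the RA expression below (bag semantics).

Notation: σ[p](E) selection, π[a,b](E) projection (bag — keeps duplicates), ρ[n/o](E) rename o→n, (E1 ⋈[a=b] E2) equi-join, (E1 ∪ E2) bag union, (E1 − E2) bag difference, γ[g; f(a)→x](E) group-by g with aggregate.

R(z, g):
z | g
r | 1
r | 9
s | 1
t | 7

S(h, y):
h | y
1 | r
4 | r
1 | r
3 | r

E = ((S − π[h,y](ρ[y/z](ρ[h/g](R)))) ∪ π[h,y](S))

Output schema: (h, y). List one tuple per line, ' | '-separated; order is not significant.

Row counts bottom-up:
  S → 4
  R → 4
  ρ[h/g](R) → 4
  ρ[y/z](ρ[h/g](R)) → 4
  π[h,y](ρ[y/z](ρ[h/g](R))) → 4
  (S − π[h,y](ρ[y/z](ρ[h/g](R)))) → 3
  S → 4
  π[h,y](S) → 4
  ((S − π[h,y](ρ[y/z](ρ[h/g](R)))) ∪ π[h,y](S)) → 7

== RESULT ==
h | y
1 | r
1 | r
1 | r
3 | r
3 | r
4 | r
4 | r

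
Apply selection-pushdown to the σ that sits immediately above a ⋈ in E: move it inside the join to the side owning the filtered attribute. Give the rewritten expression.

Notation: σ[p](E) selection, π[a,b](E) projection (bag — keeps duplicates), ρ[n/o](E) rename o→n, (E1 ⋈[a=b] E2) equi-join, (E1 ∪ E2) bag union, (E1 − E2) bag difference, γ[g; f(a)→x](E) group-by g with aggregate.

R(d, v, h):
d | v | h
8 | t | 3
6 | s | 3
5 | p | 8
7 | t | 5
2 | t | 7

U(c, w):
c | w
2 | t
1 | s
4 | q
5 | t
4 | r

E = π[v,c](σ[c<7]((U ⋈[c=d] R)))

σ filters on c, owned by the left side.
E' = π[v,c]((σ[c<7](U) ⋈[c=d] R))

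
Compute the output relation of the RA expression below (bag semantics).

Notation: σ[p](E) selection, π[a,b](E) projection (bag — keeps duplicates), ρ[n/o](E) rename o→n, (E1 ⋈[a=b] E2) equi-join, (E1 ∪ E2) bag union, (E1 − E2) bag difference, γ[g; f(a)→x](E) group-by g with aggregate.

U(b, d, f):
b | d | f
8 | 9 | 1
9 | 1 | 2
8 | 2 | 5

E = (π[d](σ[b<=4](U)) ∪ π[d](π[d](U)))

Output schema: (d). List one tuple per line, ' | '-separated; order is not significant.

Row counts bottom-up:
  U → 3
  σ[b<=4](U) → 0
  π[d](σ[b<=4](U)) → 0
  U → 3
  π[d](U) → 3
  π[d](π[d](U)) → 3
  (π[d](σ[b<=4](U)) ∪ π[d](π[d](U))) → 3

== RESULT ==
d
1
2
9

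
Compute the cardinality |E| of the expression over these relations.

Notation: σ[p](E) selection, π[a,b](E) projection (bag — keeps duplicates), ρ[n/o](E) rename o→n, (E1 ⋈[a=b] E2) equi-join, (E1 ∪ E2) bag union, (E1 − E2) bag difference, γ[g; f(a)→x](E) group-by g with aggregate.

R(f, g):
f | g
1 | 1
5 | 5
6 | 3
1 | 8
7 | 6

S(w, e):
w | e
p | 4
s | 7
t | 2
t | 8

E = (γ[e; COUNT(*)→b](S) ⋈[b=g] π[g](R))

Subexpression sizes:
  S → 4
  γ[e; COUNT(*)→b](S) → 4
  R → 5
  π[g](R) → 5
  (γ[e; COUNT(*)→b](S) ⋈[b=g] π[g](R)) → 4

|E| = 4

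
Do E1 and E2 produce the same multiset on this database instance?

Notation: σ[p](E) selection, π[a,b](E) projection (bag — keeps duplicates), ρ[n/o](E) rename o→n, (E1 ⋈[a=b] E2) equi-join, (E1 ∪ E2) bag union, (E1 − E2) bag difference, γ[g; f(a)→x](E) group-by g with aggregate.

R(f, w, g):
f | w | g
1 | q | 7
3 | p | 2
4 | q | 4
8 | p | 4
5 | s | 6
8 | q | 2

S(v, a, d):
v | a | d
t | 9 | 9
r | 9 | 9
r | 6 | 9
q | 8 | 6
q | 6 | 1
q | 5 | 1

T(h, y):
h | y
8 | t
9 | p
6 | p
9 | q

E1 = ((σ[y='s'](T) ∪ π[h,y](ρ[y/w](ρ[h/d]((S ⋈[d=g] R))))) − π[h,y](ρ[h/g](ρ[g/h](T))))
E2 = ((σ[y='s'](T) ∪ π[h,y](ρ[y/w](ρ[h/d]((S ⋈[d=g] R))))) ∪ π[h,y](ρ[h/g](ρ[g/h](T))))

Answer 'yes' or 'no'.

E1 subexpression sizes:
  T → 4
  σ[y='s'](T) → 0
  S → 6
  R → 6
  (S ⋈[d=g] R) → 1
  ρ[h/d]((S ⋈[d=g] R)) → 1
  ρ[y/w](ρ[h/d]((S ⋈[d=g] R))) → 1
  π[h,y](ρ[y/w](ρ[h/d]((S ⋈[d=g] R)))) → 1
  (σ[y='s'](T) ∪ π[h,y](ρ[y/w](ρ[h/d]((S ⋈[d=g] R))))) → 1
  T → 4
  ρ[g/h](T) → 4
  ρ[h/g](ρ[g/h](T)) → 4
  π[h,y](ρ[h/g](ρ[g/h](T))) → 4
  ((σ[y='s'](T) ∪ π[h,y](ρ[y/w](ρ[h/d]((S ⋈[d=g] R))))) − π[h,y](ρ[h/g](ρ[g/h](T)))) → 1
E2 subexpression sizes:
  T → 4
  σ[y='s'](T) → 0
  S → 6
  R → 6
  (S ⋈[d=g] R) → 1
  ρ[h/d]((S ⋈[d=g] R)) → 1
  ρ[y/w](ρ[h/d]((S ⋈[d=g] R))) → 1
  π[h,y](ρ[y/w](ρ[h/d]((S ⋈[d=g] R)))) → 1
  (σ[y='s'](T) ∪ π[h,y](ρ[y/w](ρ[h/d]((S ⋈[d=g] R))))) → 1
  T → 4
  ρ[g/h](T) → 4
  ρ[h/g](ρ[g/h](T)) → 4
  π[h,y](ρ[h/g](ρ[g/h](T))) → 4
  ((σ[y='s'](T) ∪ π[h,y](ρ[y/w](ρ[h/d]((S ⋈[d=g] R))))) ∪ π[h,y](ρ[h/g](ρ[g/h](T)))) → 5

E1 result:
h | y
6 | s
E2 result:
h | y
6 | p
6 | s
8 | t
9 | p
9 | q
Witness: (6, 'p') appears 0× in E1 but 1× in E2.

no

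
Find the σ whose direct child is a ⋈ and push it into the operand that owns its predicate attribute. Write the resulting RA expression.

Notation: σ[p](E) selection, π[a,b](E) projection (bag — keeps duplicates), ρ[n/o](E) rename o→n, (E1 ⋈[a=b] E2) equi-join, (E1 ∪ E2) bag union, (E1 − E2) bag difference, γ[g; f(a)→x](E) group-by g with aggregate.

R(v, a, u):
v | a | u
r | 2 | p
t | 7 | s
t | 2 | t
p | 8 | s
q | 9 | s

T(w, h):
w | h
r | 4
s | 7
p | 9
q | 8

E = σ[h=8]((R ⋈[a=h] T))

σ filters on h, owned by the right side.
E' = (R ⋈[a=h] σ[h=8](T))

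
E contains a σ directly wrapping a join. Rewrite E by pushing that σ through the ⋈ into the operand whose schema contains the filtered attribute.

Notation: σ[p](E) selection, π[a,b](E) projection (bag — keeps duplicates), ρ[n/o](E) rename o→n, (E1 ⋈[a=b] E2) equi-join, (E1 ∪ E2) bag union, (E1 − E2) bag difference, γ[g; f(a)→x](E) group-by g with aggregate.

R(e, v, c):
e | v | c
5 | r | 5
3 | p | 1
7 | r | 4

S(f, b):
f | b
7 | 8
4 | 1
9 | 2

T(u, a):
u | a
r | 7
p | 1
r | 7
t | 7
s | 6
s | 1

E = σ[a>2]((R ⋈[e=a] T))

σ filters on a, owned by the right side.
E' = (R ⋈[e=a] σ[a>2](T))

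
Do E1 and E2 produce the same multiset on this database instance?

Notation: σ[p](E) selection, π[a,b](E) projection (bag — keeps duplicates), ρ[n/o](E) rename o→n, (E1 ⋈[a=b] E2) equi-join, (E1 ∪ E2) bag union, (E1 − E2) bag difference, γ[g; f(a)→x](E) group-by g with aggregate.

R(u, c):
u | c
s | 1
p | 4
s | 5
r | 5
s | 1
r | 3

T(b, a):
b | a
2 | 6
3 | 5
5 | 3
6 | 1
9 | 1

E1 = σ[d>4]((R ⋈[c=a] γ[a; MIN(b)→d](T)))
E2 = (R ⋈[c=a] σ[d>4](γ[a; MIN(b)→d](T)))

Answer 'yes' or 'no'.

E1 stepwise |·|:
  R → 6
  T → 5
  γ[a; MIN(b)→d](T) → 4
  (R ⋈[c=a] γ[a; MIN(b)→d](T)) → 5
  σ[d>4]((R ⋈[c=a] γ[a; MIN(b)→d](T))) → 3
E2 stepwise |·|:
  R → 6
  T → 5
  γ[a; MIN(b)→d](T) → 4
  σ[d>4](γ[a; MIN(b)→d](T)) → 2
  (R ⋈[c=a] σ[d>4](γ[a; MIN(b)→d](T))) → 3

E1 and E2 produce the same multiset:
u | c | a | d
r | 3 | 3 | 5
s | 1 | 1 | 6
s | 1 | 1 | 6

yes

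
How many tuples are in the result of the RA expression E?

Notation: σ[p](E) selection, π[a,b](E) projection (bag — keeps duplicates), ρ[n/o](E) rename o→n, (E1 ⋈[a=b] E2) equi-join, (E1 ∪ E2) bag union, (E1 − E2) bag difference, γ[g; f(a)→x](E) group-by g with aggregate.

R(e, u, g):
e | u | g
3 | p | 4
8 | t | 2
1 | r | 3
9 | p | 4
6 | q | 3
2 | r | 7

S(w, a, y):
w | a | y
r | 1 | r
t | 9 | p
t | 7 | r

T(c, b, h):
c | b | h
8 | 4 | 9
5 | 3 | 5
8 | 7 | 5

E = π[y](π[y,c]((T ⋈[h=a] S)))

Row counts bottom-up:
  T → 3
  S → 3
  (T ⋈[h=a] S) → 1
  π[y,c]((T ⋈[h=a] S)) → 1
  π[y](π[y,c]((T ⋈[h=a] S))) → 1

|E| = 1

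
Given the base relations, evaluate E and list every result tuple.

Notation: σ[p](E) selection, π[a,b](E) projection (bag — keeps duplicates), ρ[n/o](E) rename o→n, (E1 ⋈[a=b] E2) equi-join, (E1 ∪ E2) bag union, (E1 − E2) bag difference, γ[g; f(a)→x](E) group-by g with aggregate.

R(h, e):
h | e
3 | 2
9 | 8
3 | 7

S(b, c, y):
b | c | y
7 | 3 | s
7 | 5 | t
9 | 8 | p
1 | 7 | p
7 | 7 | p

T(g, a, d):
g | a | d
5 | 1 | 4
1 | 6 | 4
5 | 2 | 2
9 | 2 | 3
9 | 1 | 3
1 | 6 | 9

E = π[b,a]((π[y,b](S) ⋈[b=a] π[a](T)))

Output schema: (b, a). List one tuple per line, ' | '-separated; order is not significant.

Per-node cardinality:
  S → 5
  π[y,b](S) → 5
  T → 6
  π[a](T) → 6
  (π[y,b](S) ⋈[b=a] π[a](T)) → 2
  π[b,a]((π[y,b](S) ⋈[b=a] π[a](T))) → 2

== RESULT ==
b | a
1 | 1
1 | 1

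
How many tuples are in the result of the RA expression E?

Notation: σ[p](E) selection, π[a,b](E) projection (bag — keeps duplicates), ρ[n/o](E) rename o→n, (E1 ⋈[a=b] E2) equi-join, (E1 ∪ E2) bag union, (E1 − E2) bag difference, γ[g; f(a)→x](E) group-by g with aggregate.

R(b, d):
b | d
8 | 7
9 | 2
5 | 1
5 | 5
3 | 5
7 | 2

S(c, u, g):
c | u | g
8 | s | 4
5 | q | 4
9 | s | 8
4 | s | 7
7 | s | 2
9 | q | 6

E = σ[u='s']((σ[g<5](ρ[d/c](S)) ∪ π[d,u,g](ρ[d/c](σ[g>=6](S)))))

Per-node cardinality:
  S → 6
  ρ[d/c](S) → 6
  σ[g<5](ρ[d/c](S)) → 3
  S → 6
  σ[g>=6](S) → 3
  ρ[d/c](σ[g>=6](S)) → 3
  π[d,u,g](ρ[d/c](σ[g>=6](S))) → 3
  (σ[g<5](ρ[d/c](S)) ∪ π[d,u,g](ρ[d/c](σ[g>=6](S)))) → 6
  σ[u='s']((σ[g<5](ρ[d/c](S)) ∪ π[d,u,g](ρ[d/c](σ[g>=6](S))))) → 4

|E| = 4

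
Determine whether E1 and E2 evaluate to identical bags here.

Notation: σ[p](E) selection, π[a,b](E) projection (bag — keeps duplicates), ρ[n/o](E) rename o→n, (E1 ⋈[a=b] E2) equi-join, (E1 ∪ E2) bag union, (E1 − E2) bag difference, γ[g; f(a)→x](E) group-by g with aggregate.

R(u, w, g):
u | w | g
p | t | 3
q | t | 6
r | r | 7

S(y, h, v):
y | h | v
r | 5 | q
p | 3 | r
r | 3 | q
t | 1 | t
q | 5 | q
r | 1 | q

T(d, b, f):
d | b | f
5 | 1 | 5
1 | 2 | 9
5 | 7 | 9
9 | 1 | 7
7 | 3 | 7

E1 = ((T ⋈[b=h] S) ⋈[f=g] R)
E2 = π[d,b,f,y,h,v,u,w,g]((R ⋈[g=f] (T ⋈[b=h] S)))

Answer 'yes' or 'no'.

E1 row counts bottom-up:
  T → 5
  S → 6
  (T ⋈[b=h] S) → 6
  R → 3
  ((T ⋈[b=h] S) ⋈[f=g] R) → 4
E2 row counts bottom-up:
  R → 3
  T → 5
  S → 6
  (T ⋈[b=h] S) → 6
  (R ⋈[g=f] (T ⋈[b=h] S)) → 4
  π[d,b,f,y,h,v,u,w,g]((R ⋈[g=f] (T ⋈[b=h] S))) → 4

E1 and E2 produce the same multiset:
d | b | f | y | h | v | u | w | g
7 | 3 | 7 | p | 3 | r | r | r | 7
7 | 3 | 7 | r | 3 | q | r | r | 7
9 | 1 | 7 | r | 1 | q | r | r | 7
9 | 1 | 7 | t | 1 | t | r | r | 7

yes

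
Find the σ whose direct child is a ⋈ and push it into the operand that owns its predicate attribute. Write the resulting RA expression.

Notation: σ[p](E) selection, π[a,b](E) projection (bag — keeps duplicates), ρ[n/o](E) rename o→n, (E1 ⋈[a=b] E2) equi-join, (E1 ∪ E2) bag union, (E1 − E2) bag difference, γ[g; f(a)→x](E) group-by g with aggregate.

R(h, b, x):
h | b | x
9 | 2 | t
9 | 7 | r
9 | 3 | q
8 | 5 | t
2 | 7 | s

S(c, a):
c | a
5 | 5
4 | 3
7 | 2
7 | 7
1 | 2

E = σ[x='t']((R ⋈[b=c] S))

σ filters on x, owned by the left side.
E' = (σ[x='t'](R) ⋈[b=c] S)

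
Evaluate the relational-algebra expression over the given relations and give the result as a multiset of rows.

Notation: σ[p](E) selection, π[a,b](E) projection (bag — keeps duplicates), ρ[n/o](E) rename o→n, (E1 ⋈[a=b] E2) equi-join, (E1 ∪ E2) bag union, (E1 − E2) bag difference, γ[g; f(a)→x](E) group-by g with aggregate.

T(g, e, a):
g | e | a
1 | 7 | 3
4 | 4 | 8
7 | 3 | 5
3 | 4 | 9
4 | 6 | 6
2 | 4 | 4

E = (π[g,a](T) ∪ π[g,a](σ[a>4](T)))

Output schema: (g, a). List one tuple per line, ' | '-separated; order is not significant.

Row counts bottom-up:
  T → 6
  π[g,a](T) → 6
  T → 6
  σ[a>4](T) → 4
  π[g,a](σ[a>4](T)) → 4
  (π[g,a](T) ∪ π[g,a](σ[a>4](T))) → 10

== RESULT ==
g | a
1 | 3
2 | 4
3 | 9
3 | 9
4 | 6
4 | 6
4 | 8
4 | 8
7 | 5
7 | 5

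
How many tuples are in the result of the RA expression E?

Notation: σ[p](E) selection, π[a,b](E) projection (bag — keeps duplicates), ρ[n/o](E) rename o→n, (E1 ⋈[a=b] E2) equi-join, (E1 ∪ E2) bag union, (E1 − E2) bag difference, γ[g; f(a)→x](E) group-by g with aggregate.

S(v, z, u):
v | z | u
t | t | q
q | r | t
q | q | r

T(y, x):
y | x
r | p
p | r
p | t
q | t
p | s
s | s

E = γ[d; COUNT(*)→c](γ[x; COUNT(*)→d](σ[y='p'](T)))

Stepwise |·|:
  T → 6
  σ[y='p'](T) → 3
  γ[x; COUNT(*)→d](σ[y='p'](T)) → 3
  γ[d; COUNT(*)→c](γ[x; COUNT(*)→d](σ[y='p'](T))) → 1

|E| = 1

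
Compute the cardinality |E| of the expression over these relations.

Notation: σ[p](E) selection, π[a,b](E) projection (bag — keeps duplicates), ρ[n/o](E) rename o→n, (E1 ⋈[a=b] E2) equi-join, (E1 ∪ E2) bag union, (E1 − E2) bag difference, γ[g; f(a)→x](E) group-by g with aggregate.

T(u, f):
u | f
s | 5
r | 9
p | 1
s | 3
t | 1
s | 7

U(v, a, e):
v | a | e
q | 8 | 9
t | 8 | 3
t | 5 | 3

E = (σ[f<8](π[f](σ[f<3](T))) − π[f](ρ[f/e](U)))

Stepwise |·|:
  T → 6
  σ[f<3](T) → 2
  π[f](σ[f<3](T)) → 2
  σ[f<8](π[f](σ[f<3](T))) → 2
  U → 3
  ρ[f/e](U) → 3
  π[f](ρ[f/e](U)) → 3
  (σ[f<8](π[f](σ[f<3](T))) − π[f](ρ[f/e](U))) → 2

|E| = 2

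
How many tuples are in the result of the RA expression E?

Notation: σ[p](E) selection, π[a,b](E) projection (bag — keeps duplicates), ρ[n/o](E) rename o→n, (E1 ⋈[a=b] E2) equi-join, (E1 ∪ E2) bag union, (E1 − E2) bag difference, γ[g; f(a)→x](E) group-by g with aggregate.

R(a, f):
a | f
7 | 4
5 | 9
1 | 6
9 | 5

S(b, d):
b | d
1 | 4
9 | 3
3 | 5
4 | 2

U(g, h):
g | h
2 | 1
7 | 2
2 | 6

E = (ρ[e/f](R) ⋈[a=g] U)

Row counts bottom-up:
  R → 4
  ρ[e/f](R) → 4
  U → 3
  (ρ[e/f](R) ⋈[a=g] U) → 1

|E| = 1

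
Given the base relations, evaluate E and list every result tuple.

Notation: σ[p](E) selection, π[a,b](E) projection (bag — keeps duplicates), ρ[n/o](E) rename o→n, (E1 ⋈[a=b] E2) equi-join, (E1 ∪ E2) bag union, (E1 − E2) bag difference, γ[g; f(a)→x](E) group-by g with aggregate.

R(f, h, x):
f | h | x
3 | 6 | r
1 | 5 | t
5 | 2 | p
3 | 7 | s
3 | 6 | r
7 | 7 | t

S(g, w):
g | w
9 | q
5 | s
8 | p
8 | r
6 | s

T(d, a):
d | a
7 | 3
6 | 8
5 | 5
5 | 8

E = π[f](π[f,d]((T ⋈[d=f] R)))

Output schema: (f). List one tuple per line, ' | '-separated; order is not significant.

Stepwise |·|:
  T → 4
  R → 6
  (T ⋈[d=f] R) → 3
  π[f,d]((T ⋈[d=f] R)) → 3
  π[f](π[f,d]((T ⋈[d=f] R))) → 3

== RESULT ==
f
5
5
7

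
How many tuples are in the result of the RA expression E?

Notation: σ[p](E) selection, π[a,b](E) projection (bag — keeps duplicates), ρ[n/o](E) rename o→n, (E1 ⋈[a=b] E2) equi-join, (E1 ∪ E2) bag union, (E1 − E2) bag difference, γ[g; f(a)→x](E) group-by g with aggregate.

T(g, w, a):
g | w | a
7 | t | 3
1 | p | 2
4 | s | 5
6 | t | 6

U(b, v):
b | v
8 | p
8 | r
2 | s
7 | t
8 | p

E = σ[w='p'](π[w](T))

Per-node cardinality:
  T → 4
  π[w](T) → 4
  σ[w='p'](π[w](T)) → 1

|E| = 1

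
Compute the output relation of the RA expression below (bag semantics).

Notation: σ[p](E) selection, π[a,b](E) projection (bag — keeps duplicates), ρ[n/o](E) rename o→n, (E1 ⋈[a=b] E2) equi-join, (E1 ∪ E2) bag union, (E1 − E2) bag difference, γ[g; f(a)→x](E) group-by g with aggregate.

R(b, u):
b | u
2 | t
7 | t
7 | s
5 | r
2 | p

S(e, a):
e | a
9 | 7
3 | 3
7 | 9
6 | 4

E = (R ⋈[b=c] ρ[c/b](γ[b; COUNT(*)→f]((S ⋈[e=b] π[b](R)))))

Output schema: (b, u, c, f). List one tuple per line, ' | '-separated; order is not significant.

Per-node cardinality:
  R → 5
  S → 4
  R → 5
  π[b](R) → 5
  (S ⋈[e=b] π[b](R)) → 2
  γ[b; COUNT(*)→f]((S ⋈[e=b] π[b](R))) → 1
  ρ[c/b](γ[b; COUNT(*)→f]((S ⋈[e=b] π[b](R)))) → 1
  (R ⋈[b=c] ρ[c/b](γ[b; COUNT(*)→f]((S ⋈[e=b] π[b](R))))) → 2

== RESULT ==
b | u | c | f
7 | s | 7 | 2
7 | t | 7 | 2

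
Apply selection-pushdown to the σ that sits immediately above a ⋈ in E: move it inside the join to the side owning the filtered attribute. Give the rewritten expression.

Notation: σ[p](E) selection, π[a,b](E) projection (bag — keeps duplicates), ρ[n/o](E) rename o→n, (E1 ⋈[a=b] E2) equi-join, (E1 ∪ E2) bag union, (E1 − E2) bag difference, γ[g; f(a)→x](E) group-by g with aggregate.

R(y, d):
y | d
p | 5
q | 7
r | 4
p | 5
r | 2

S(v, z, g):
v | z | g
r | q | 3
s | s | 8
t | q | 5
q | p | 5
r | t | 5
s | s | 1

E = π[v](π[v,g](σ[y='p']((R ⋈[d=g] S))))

σ filters on y, owned by the left side.
E' = π[v](π[v,g]((σ[y='p'](R) ⋈[d=g] S)))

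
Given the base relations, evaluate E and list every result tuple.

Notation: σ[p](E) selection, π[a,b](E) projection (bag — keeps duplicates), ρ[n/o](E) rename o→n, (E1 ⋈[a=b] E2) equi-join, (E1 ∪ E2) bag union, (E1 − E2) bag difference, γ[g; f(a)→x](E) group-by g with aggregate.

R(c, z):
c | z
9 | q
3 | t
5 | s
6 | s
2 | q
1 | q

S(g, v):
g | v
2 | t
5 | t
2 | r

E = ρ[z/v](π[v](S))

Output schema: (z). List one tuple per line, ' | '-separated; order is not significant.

Per-node cardinality:
  S → 3
  π[v](S) → 3
  ρ[z/v](π[v](S)) → 3

== RESULT ==
z
r
t
t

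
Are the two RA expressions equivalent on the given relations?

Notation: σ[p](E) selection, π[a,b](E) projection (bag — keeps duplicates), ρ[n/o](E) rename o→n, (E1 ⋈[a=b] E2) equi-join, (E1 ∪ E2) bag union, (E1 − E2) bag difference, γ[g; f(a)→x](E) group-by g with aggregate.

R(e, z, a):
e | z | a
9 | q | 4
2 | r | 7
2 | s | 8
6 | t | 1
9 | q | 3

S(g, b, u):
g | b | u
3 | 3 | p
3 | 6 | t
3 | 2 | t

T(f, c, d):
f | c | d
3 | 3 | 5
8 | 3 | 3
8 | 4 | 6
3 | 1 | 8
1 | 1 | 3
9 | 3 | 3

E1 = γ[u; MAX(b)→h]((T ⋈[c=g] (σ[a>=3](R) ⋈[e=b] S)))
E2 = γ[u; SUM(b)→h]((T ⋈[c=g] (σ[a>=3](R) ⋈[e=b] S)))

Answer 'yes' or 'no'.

E1 per-node cardinality:
  T → 6
  R → 5
  σ[a>=3](R) → 4
  S → 3
  (σ[a>=3](R) ⋈[e=b] S) → 2
  (T ⋈[c=g] (σ[a>=3](R) ⋈[e=b] S)) → 6
  γ[u; MAX(b)→h]((T ⋈[c=g] (σ[a>=3](R) ⋈[e=b] S))) → 1
E2 per-node cardinality:
  T → 6
  R → 5
  σ[a>=3](R) → 4
  S → 3
  (σ[a>=3](R) ⋈[e=b] S) → 2
  (T ⋈[c=g] (σ[a>=3](R) ⋈[e=b] S)) → 6
  γ[u; SUM(b)→h]((T ⋈[c=g] (σ[a>=3](R) ⋈[e=b] S))) → 1

E1 result:
u | h
t | 2
E2 result:
u | h
t | 12
Witness: ('t', 12) appears 0× in E1 but 1× in E2.

no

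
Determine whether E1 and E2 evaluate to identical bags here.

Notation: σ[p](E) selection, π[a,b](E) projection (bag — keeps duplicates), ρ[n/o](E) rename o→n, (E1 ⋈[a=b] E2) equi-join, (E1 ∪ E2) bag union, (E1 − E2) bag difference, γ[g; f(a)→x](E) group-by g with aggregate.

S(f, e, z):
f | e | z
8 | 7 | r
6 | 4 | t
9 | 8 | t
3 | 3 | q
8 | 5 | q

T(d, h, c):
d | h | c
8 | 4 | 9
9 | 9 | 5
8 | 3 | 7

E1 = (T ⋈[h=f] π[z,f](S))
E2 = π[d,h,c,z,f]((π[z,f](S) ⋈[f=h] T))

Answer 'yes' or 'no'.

E1 per-node cardinality:
  T → 3
  S → 5
  π[z,f](S) → 5
  (T ⋈[h=f] π[z,f](S)) → 2
E2 per-node cardinality:
  S → 5
  π[z,f](S) → 5
  T → 3
  (π[z,f](S) ⋈[f=h] T) → 2
  π[d,h,c,z,f]((π[z,f](S) ⋈[f=h] T)) → 2

E1 and E2 produce the same multiset:
d | h | c | z | f
8 | 3 | 7 | q | 3
9 | 9 | 5 | t | 9

yes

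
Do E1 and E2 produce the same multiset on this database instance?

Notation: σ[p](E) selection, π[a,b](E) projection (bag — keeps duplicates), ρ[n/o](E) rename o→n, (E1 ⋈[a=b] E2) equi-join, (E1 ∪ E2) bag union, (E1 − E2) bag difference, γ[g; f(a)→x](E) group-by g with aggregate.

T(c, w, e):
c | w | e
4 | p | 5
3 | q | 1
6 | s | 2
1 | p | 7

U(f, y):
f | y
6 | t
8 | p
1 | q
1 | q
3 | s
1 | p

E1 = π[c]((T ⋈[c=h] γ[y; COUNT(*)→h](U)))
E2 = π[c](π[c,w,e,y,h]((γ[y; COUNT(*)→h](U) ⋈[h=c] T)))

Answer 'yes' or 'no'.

E1 row counts bottom-up:
  T → 4
  U → 6
  γ[y; COUNT(*)→h](U) → 4
  (T ⋈[c=h] γ[y; COUNT(*)→h](U)) → 2
  π[c]((T ⋈[c=h] γ[y; COUNT(*)→h](U))) → 2
E2 row counts bottom-up:
  U → 6
  γ[y; COUNT(*)→h](U) → 4
  T → 4
  (γ[y; COUNT(*)→h](U) ⋈[h=c] T) → 2
  π[c,w,e,y,h]((γ[y; COUNT(*)→h](U) ⋈[h=c] T)) → 2
  π[c](π[c,w,e,y,h]((γ[y; COUNT(*)→h](U) ⋈[h=c] T))) → 2

E1 and E2 produce the same multiset:
c
1
1

yes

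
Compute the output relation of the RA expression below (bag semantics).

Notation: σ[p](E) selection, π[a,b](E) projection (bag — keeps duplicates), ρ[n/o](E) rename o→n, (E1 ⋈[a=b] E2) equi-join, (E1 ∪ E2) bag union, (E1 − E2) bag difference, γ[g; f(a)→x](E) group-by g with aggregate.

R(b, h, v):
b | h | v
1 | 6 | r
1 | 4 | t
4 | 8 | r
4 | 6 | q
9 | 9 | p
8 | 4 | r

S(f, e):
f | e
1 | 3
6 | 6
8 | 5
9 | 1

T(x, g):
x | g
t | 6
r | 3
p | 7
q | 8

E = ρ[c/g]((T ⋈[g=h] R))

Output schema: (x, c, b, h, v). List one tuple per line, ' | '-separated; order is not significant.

Per-node cardinality:
  T → 4
  R → 6
  (T ⋈[g=h] R) → 3
  ρ[c/g]((T ⋈[g=h] R)) → 3

== RESULT ==
x | c | b | h | v
q | 8 | 4 | 8 | r
t | 6 | 1 | 6 | r
t | 6 | 4 | 6 | q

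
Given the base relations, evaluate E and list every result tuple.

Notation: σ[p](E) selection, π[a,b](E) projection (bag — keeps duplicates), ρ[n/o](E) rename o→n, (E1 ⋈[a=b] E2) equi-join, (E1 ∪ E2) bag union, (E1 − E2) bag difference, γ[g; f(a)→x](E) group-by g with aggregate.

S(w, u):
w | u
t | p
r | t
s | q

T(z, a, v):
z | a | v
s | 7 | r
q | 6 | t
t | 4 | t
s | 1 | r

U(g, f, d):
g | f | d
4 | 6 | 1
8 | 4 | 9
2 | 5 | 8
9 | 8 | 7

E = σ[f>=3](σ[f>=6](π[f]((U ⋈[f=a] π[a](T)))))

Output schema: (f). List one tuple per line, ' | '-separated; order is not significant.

Row counts bottom-up:
  U → 4
  T → 4
  π[a](T) → 4
  (U ⋈[f=a] π[a](T)) → 2
  π[f]((U ⋈[f=a] π[a](T))) → 2
  σ[f>=6](π[f]((U ⋈[f=a] π[a](T)))) → 1
  σ[f>=3](σ[f>=6](π[f]((U ⋈[f=a] π[a](T))))) → 1

== RESULT ==
f
6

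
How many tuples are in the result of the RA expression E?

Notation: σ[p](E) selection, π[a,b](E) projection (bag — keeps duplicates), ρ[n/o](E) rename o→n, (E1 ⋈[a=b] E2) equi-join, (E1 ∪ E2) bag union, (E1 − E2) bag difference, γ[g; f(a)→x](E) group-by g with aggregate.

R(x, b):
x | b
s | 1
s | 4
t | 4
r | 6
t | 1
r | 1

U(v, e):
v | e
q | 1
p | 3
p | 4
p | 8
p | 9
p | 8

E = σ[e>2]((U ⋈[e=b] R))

Stepwise |·|:
  U → 6
  R → 6
  (U ⋈[e=b] R) → 5
  σ[e>2]((U ⋈[e=b] R)) → 2

|E| = 2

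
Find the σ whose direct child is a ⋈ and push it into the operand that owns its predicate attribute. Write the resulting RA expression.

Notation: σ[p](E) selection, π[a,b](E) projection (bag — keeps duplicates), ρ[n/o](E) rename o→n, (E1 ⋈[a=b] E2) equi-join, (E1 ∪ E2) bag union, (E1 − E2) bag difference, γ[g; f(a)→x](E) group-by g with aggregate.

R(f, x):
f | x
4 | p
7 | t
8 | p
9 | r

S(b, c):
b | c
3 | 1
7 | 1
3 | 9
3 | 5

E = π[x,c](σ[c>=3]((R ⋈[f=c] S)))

σ filters on c, owned by the right side.
E' = π[x,c]((R ⋈[f=c] σ[c>=3](S)))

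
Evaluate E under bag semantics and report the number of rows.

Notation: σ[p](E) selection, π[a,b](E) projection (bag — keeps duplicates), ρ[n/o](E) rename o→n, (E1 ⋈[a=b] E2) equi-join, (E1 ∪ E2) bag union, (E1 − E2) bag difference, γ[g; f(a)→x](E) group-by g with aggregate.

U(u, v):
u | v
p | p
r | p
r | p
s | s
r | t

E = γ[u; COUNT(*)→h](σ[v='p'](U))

Row counts bottom-up:
  U → 5
  σ[v='p'](U) → 3
  γ[u; COUNT(*)→h](σ[v='p'](U)) → 2

|E| = 2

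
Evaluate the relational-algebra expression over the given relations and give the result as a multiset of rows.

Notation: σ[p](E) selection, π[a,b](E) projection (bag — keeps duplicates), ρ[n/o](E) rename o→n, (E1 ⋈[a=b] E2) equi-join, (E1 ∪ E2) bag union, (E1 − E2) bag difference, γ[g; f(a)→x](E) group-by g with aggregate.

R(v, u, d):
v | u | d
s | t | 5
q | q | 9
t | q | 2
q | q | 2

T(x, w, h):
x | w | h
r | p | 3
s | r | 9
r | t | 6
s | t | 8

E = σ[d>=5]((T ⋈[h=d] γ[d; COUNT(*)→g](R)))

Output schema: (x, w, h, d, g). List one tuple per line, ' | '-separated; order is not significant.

Stepwise |·|:
  T → 4
  R → 4
  γ[d; COUNT(*)→g](R) → 3
  (T ⋈[h=d] γ[d; COUNT(*)→g](R)) → 1
  σ[d>=5]((T ⋈[h=d] γ[d; COUNT(*)→g](R))) → 1

== RESULT ==
x | w | h | d | g
s | r | 9 | 9 | 1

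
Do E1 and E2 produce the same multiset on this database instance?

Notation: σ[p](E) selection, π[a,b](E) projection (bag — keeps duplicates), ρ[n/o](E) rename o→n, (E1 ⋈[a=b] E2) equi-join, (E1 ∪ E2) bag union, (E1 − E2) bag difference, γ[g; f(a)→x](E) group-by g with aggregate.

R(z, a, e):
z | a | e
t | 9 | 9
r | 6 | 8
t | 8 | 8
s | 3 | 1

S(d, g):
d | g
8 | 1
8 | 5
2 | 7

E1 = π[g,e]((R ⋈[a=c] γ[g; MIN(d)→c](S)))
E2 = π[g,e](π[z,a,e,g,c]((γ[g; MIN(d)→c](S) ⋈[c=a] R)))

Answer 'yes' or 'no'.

E1 row counts bottom-up:
  R → 4
  S → 3
  γ[g; MIN(d)→c](S) → 3
  (R ⋈[a=c] γ[g; MIN(d)→c](S)) → 2
  π[g,e]((R ⋈[a=c] γ[g; MIN(d)→c](S))) → 2
E2 row counts bottom-up:
  S → 3
  γ[g; MIN(d)→c](S) → 3
  R → 4
  (γ[g; MIN(d)→c](S) ⋈[c=a] R) → 2
  π[z,a,e,g,c]((γ[g; MIN(d)→c](S) ⋈[c=a] R)) → 2
  π[g,e](π[z,a,e,g,c]((γ[g; MIN(d)→c](S) ⋈[c=a] R))) → 2

E1 and E2 produce the same multiset:
g | e
1 | 8
5 | 8

yes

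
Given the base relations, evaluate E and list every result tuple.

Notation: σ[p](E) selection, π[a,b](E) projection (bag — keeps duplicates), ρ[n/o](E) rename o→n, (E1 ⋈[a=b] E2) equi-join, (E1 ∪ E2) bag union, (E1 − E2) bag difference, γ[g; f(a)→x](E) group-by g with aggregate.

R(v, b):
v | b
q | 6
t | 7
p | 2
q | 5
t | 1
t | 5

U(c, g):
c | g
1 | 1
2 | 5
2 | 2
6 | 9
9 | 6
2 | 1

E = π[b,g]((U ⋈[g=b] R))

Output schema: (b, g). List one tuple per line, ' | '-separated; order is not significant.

Subexpression sizes:
  U → 6
  R → 6
  (U ⋈[g=b] R) → 6
  π[b,g]((U ⋈[g=b] R)) → 6

== RESULT ==
b | g
1 | 1
1 | 1
2 | 2
5 | 5
5 | 5
6 | 6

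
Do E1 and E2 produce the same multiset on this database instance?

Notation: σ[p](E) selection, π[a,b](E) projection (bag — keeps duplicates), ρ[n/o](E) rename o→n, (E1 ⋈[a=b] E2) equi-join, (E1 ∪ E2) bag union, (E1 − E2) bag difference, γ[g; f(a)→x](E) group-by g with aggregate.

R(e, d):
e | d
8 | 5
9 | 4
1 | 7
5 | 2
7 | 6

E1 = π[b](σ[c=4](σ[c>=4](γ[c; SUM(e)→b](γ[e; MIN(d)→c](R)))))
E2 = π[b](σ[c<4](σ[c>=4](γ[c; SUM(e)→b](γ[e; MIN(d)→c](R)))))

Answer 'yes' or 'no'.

E1 per-node cardinality:
  R → 5
  γ[e; MIN(d)→c](R) → 5
  γ[c; SUM(e)→b](γ[e; MIN(d)→c](R)) → 5
  σ[c>=4](γ[c; SUM(e)→b](γ[e; MIN(d)→c](R))) → 4
  σ[c=4](σ[c>=4](γ[c; SUM(e)→b](γ[e; MIN(d)→c](R)))) → 1
  π[b](σ[c=4](σ[c>=4](γ[c; SUM(e)→b](γ[e; MIN(d)→c](R))))) → 1
E2 per-node cardinality:
  R → 5
  γ[e; MIN(d)→c](R) → 5
  γ[c; SUM(e)→b](γ[e; MIN(d)→c](R)) → 5
  σ[c>=4](γ[c; SUM(e)→b](γ[e; MIN(d)→c](R))) → 4
  σ[c<4](σ[c>=4](γ[c; SUM(e)→b](γ[e; MIN(d)→c](R)))) → 0
  π[b](σ[c<4](σ[c>=4](γ[c; SUM(e)→b](γ[e; MIN(d)→c](R))))) → 0

E1 result:
b
9
E2 result:
b
(0 rows)
Witness: (9,) appears 1× in E1 but 0× in E2.

no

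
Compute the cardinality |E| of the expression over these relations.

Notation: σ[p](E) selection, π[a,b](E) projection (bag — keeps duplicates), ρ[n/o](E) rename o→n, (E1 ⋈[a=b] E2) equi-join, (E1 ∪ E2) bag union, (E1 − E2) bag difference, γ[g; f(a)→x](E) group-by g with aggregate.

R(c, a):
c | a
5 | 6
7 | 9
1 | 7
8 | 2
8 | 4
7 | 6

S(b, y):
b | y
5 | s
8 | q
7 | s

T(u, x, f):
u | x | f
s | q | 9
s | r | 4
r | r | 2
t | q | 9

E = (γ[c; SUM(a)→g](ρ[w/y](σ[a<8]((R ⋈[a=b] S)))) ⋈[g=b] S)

Subexpression sizes:
  R → 6
  S → 3
  (R ⋈[a=b] S) → 1
  σ[a<8]((R ⋈[a=b] S)) → 1
  ρ[w/y](σ[a<8]((R ⋈[a=b] S))) → 1
  γ[c; SUM(a)→g](ρ[w/y](σ[a<8]((R ⋈[a=b] S)))) → 1
  S → 3
  (γ[c; SUM(a)→g](ρ[w/y](σ[a<8]((R ⋈[a=b] S)))) ⋈[g=b] S) → 1

|E| = 1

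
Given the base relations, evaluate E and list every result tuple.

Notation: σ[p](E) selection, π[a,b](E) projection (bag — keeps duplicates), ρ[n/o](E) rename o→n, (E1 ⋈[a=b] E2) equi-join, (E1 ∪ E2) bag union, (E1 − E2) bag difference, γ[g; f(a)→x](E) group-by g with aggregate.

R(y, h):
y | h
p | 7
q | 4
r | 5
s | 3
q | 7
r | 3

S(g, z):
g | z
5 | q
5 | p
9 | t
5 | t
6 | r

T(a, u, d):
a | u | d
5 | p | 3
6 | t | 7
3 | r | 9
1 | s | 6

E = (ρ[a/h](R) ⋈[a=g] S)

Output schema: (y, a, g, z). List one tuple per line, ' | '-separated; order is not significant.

Stepwise |·|:
  R → 6
  ρ[a/h](R) → 6
  S → 5
  (ρ[a/h](R) ⋈[a=g] S) → 3

== RESULT ==
y | a | g | z
r | 5 | 5 | p
r | 5 | 5 | q
r | 5 | 5 | t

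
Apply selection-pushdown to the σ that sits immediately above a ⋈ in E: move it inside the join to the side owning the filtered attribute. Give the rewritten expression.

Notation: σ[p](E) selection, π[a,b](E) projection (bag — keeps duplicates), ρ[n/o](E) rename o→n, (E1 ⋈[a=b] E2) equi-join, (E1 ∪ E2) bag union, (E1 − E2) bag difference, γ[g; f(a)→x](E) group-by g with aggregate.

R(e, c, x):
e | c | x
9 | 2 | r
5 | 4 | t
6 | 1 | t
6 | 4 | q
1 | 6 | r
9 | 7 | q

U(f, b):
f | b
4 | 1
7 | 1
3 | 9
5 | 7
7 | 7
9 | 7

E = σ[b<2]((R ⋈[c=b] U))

σ filters on b, owned by the right side.
E' = (R ⋈[c=b] σ[b<2](U))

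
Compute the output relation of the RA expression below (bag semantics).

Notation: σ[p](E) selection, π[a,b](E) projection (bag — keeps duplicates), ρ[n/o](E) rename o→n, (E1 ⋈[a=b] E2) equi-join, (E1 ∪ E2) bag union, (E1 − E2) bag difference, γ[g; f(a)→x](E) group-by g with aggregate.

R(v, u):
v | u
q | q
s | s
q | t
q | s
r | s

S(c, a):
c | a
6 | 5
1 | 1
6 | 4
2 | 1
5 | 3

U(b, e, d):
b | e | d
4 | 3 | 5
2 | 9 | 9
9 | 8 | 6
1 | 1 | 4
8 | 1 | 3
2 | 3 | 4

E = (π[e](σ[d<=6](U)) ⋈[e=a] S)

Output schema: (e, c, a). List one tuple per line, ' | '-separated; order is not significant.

Stepwise |·|:
  U → 6
  σ[d<=6](U) → 5
  π[e](σ[d<=6](U)) → 5
  S → 5
  (π[e](σ[d<=6](U)) ⋈[e=a] S) → 6

== RESULT ==
e | c | a
1 | 1 | 1
1 | 1 | 1
1 | 2 | 1
1 | 2 | 1
3 | 5 | 3
3 | 5 | 3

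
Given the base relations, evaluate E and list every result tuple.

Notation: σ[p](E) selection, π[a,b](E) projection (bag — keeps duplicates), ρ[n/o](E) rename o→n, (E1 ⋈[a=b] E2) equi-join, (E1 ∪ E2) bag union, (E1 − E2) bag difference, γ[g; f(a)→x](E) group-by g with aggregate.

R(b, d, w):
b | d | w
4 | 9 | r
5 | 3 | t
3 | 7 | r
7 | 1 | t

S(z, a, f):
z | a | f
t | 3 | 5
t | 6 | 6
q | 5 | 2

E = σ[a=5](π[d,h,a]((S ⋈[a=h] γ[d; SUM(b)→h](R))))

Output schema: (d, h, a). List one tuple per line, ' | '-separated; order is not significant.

Subexpression sizes:
  S → 3
  R → 4
  γ[d; SUM(b)→h](R) → 4
  (S ⋈[a=h] γ[d; SUM(b)→h](R)) → 2
  π[d,h,a]((S ⋈[a=h] γ[d; SUM(b)→h](R))) → 2
  σ[a=5](π[d,h,a]((S ⋈[a=h] γ[d; SUM(b)→h](R)))) → 1

== RESULT ==
d | h | a
3 | 5 | 5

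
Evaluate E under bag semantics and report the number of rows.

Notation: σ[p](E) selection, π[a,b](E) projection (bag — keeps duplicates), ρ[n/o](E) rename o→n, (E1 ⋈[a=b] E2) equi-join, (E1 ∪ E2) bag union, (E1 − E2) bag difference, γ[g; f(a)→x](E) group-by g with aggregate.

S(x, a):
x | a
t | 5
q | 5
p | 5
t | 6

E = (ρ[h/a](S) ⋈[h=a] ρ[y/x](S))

Stepwise |·|:
  S → 4
  ρ[h/a](S) → 4
  S → 4
  ρ[y/x](S) → 4
  (ρ[h/a](S) ⋈[h=a] ρ[y/x](S)) → 10

|E| = 10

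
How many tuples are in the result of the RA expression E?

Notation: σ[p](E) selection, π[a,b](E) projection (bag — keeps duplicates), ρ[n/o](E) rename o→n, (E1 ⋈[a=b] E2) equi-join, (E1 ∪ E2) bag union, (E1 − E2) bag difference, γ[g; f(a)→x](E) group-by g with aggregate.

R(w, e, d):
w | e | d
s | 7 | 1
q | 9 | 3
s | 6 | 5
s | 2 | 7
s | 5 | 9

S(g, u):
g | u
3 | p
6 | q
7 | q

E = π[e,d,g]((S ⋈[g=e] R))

Row counts bottom-up:
  S → 3
  R → 5
  (S ⋈[g=e] R) → 2
  π[e,d,g]((S ⋈[g=e] R)) → 2

|E| = 2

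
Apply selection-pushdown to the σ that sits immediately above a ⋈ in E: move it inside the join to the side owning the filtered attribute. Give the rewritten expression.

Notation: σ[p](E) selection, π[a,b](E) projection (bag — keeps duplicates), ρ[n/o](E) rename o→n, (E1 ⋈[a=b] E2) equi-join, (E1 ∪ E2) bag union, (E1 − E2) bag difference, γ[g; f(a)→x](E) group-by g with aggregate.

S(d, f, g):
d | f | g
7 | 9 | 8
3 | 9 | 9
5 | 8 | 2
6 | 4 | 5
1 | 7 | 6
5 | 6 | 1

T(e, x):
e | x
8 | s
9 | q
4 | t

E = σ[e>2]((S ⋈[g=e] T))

σ filters on e, owned by the right side.
E' = (S ⋈[g=e] σ[e>2](T))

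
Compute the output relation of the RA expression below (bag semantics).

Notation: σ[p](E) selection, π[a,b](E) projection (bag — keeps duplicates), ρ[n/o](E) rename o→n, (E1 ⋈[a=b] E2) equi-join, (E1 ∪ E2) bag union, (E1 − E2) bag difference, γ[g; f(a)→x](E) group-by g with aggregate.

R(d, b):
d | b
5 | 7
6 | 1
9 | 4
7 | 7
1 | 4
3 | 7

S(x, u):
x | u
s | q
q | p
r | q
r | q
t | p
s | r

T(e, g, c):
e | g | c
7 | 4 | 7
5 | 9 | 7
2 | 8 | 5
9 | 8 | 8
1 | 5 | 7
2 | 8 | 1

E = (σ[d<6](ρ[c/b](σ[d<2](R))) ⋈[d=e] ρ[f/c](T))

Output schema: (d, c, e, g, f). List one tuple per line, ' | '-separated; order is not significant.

Per-node cardinality:
  R → 6
  σ[d<2](R) → 1
  ρ[c/b](σ[d<2](R)) → 1
  σ[d<6](ρ[c/b](σ[d<2](R))) → 1
  T → 6
  ρ[f/c](T) → 6
  (σ[d<6](ρ[c/b](σ[d<2](R))) ⋈[d=e] ρ[f/c](T)) → 1

== RESULT ==
d | c | e | g | f
1 | 4 | 1 | 5 | 7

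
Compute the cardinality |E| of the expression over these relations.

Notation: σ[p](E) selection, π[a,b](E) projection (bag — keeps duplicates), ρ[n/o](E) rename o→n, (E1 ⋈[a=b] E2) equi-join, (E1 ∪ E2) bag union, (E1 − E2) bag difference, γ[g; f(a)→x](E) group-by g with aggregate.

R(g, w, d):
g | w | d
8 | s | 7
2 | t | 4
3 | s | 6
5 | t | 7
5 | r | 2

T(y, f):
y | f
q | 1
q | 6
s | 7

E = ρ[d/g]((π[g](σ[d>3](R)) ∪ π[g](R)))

Per-node cardinality:
  R → 5
  σ[d>3](R) → 4
  π[g](σ[d>3](R)) → 4
  R → 5
  π[g](R) → 5
  (π[g](σ[d>3](R)) ∪ π[g](R)) → 9
  ρ[d/g]((π[g](σ[d>3](R)) ∪ π[g](R))) → 9

|E| = 9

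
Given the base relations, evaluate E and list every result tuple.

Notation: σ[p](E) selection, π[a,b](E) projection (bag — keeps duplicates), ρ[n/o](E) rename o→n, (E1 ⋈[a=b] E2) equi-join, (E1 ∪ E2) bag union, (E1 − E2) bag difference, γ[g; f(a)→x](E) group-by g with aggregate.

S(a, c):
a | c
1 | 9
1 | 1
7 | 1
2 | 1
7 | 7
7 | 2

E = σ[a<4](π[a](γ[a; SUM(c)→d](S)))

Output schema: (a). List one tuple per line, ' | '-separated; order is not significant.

Row counts bottom-up:
  S → 6
  γ[a; SUM(c)→d](S) → 3
  π[a](γ[a; SUM(c)→d](S)) → 3
  σ[a<4](π[a](γ[a; SUM(c)→d](S))) → 2

== RESULT ==
a
1
2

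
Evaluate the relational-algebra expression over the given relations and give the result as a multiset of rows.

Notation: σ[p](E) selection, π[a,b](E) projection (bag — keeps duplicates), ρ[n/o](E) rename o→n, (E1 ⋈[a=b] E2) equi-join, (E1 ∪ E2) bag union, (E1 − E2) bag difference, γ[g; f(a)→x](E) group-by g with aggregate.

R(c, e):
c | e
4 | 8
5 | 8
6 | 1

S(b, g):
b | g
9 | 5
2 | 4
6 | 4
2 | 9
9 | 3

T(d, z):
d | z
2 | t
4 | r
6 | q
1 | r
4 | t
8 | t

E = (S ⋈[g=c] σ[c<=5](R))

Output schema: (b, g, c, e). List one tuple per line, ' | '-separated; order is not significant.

Row counts bottom-up:
  S → 5
  R → 3
  σ[c<=5](R) → 2
  (S ⋈[g=c] σ[c<=5](R)) → 3

== RESULT ==
b | g | c | e
2 | 4 | 4 | 8
6 | 4 | 4 | 8
9 | 5 | 5 | 8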